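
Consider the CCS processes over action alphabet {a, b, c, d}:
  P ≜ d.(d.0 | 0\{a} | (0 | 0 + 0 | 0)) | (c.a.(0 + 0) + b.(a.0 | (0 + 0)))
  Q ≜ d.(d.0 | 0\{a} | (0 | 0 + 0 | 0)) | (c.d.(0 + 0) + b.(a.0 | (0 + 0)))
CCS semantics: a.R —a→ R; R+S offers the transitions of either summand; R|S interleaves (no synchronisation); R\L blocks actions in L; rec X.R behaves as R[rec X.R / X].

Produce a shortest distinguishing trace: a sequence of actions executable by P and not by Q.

ca

P's transition system — 15 states:
  m0 = d.(d.0 | 0\{a} | (0 | 0 + 0 | 0)) | (c.a.(0 + 0) + b.(a.0 | (0 + 0))) ⊢ =b=> m1, =c=> m2, =d=> m3
  m1 = d.(d.0 | 0\{a} | (0 | 0 + 0 | 0)) | (a.0 | (0 + 0)) ⊢ =a=> m4, =d=> m5
  m2 = d.(d.0 | 0\{a} | (0 | 0 + 0 | 0)) | a.(0 + 0) ⊢ =a=> m6, =d=> m7
  m3 = d.0 | 0\{a} | (0 | 0 + 0 | 0) | (c.a.(0 + 0) + b.(a.0 | (0 + 0))) ⊢ =b=> m5, =c=> m7, =d=> m8
  m4 = d.(d.0 | 0\{a} | (0 | 0 + 0 | 0)) | (0 | (0 + 0)) ⊢ =d=> m9
  m5 = d.0 | 0\{a} | (0 | 0 + 0 | 0) | (a.0 | (0 + 0)) ⊢ =a=> m9, =d=> m10
  m6 = d.(d.0 | 0\{a} | (0 | 0 + 0 | 0)) | (0 + 0) ⊢ =d=> m11
  m7 = d.0 | 0\{a} | (0 | 0 + 0 | 0) | a.(0 + 0) ⊢ =a=> m11, =d=> m12
  m8 = 0 | 0\{a} | (0 | 0 + 0 | 0) | (c.a.(0 + 0) + b.(a.0 | (0 + 0))) ⊢ =b=> m10, =c=> m12
  m9 = d.0 | 0\{a} | (0 | 0 + 0 | 0) | (0 | (0 + 0)) ⊢ =d=> m13
  m10 = 0 | 0\{a} | (0 | 0 + 0 | 0) | (a.0 | (0 + 0)) ⊢ =a=> m13
  m11 = d.0 | 0\{a} | (0 | 0 + 0 | 0) | (0 + 0) ⊢ =d=> m14
  m12 = 0 | 0\{a} | (0 | 0 + 0 | 0) | a.(0 + 0) ⊢ =a=> m14
  m13 = 0 | 0\{a} | (0 | 0 + 0 | 0) | (0 | (0 + 0)) ⊢ stopped
  m14 = 0 | 0\{a} | (0 | 0 + 0 | 0) | (0 + 0) ⊢ stopped
Q's transition system — 15 states:
  n0 = d.(d.0 | 0\{a} | (0 | 0 + 0 | 0)) | (c.d.(0 + 0) + b.(a.0 | (0 + 0))) ⊢ =b=> n1, =c=> n2, =d=> n3
  n1 = d.(d.0 | 0\{a} | (0 | 0 + 0 | 0)) | (a.0 | (0 + 0)) ⊢ =a=> n4, =d=> n5
  n2 = d.(d.0 | 0\{a} | (0 | 0 + 0 | 0)) | d.(0 + 0) ⊢ =d=> n6, =d=> n7
  n3 = d.0 | 0\{a} | (0 | 0 + 0 | 0) | (c.d.(0 + 0) + b.(a.0 | (0 + 0))) ⊢ =b=> n5, =c=> n7, =d=> n8
  n4 = d.(d.0 | 0\{a} | (0 | 0 + 0 | 0)) | (0 | (0 + 0)) ⊢ =d=> n9
  n5 = d.0 | 0\{a} | (0 | 0 + 0 | 0) | (a.0 | (0 + 0)) ⊢ =a=> n9, =d=> n10
  n6 = d.(d.0 | 0\{a} | (0 | 0 + 0 | 0)) | (0 + 0) ⊢ =d=> n11
  n7 = d.0 | 0\{a} | (0 | 0 + 0 | 0) | d.(0 + 0) ⊢ =d=> n11, =d=> n12
  n8 = 0 | 0\{a} | (0 | 0 + 0 | 0) | (c.d.(0 + 0) + b.(a.0 | (0 + 0))) ⊢ =b=> n10, =c=> n12
  n9 = d.0 | 0\{a} | (0 | 0 + 0 | 0) | (0 | (0 + 0)) ⊢ =d=> n13
  n10 = 0 | 0\{a} | (0 | 0 + 0 | 0) | (a.0 | (0 + 0)) ⊢ =a=> n13
  n11 = d.0 | 0\{a} | (0 | 0 + 0 | 0) | (0 + 0) ⊢ =d=> n14
  n12 = 0 | 0\{a} | (0 | 0 + 0 | 0) | d.(0 + 0) ⊢ =d=> n14
  n13 = 0 | 0\{a} | (0 | 0 + 0 | 0) | (0 | (0 + 0)) ⊢ stopped
  n14 = 0 | 0\{a} | (0 | 0 + 0 | 0) | (0 + 0) ⊢ stopped
Run σ = ⟨ca⟩ on P: start {m0}
  after c @ step 1: {m2}
  after a @ step 2: {m6}
  ✓ P
Run σ = ⟨ca⟩ on Q: start {n0}
  after c @ step 1: {n2}
  after a @ step 2: no successor for Q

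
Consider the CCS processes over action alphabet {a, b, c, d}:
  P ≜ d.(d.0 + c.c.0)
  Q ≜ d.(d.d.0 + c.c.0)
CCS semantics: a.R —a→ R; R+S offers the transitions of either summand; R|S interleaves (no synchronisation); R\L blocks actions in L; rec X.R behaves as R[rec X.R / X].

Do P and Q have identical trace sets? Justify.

LTS(P): 4 reachable states
  m0 = d.(d.0 + c.c.0) has moves --d--▸ m1
  m1 = d.0 + c.c.0 has moves --c--▸ m2, --d--▸ m3
  m2 = c.0 has moves --c--▸ m3
  m3 = 0 has moves ∅
LTS(Q): 5 reachable states
  n0 = d.(d.d.0 + c.c.0) has moves --d--▸ n1
  n1 = d.d.0 + c.c.0 has moves --c--▸ n2, --d--▸ n3
  n2 = c.0 has moves --c--▸ n4
  n3 = d.0 has moves --d--▸ n4
  n4 = 0 has moves ∅
Executing ddd from Q (initial set {n0}):
  [1] d ⇒ {n1}
  [2] d ⇒ {n3}
  [3] d ⇒ {n4}
  Q completes σ.
Executing ddd from P (initial set {m0}):
  [1] d ⇒ {m1}
  [2] d ⇒ {m3}
  [3] d ⇒ ∅  — P cannot continue

traces(P) ≠ traces(Q) — witness ⟨ddd⟩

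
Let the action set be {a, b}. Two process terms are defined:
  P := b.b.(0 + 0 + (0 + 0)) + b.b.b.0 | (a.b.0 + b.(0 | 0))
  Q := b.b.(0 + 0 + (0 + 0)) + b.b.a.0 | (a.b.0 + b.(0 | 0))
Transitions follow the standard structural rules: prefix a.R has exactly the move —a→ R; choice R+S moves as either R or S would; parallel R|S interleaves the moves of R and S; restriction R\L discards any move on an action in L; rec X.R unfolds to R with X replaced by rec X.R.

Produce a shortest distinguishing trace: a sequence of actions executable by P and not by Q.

bbbb

LTS(P): 18 reachable states
  m0 = b.b.(0 + 0 + (0 + 0)) + b.b.b.0 | (a.b.0 + b.(0 | 0)) ⊢ —a→ m1, —b→ m2, —b→ m3, —b→ m4
  m1 = b.b.b.0 | b.0 ⊢ —b→ m5, —b→ m6
  m2 = b.(0 + 0 + (0 + 0)) ⊢ —b→ m7
  m3 = b.b.0 | (a.b.0 + b.(0 | 0)) ⊢ —a→ m5, —b→ m8, —b→ m9
  m4 = b.b.b.0 | (0 | 0) ⊢ —b→ m9
  m5 = b.b.0 | b.0 ⊢ —b→ m10, —b→ m11
  m6 = b.b.b.0 | 0 ⊢ —b→ m11
  m7 = 0 + 0 + (0 + 0) ⊢ ·
  m8 = b.0 | (a.b.0 + b.(0 | 0)) ⊢ —a→ m10, —b→ m12, —b→ m13
  m9 = b.b.0 | (0 | 0) ⊢ —b→ m13
  m10 = b.0 | b.0 ⊢ —b→ m14, —b→ m15
  m11 = b.b.0 | 0 ⊢ —b→ m15
  m12 = 0 | (a.b.0 + b.(0 | 0)) ⊢ —a→ m14, —b→ m16
  m13 = b.0 | (0 | 0) ⊢ —b→ m16
  m14 = 0 | b.0 ⊢ —b→ m17
  m15 = b.0 | 0 ⊢ —b→ m17
  m16 = 0 | (0 | 0) ⊢ ·
  m17 = 0 | 0 ⊢ ·
LTS(Q): 18 reachable states
  n0 = b.b.(0 + 0 + (0 + 0)) + b.b.a.0 | (a.b.0 + b.(0 | 0)) ⊢ —a→ n1, —b→ n2, —b→ n3, —b→ n4
  n1 = b.b.a.0 | b.0 ⊢ —b→ n5, —b→ n6
  n2 = b.(0 + 0 + (0 + 0)) ⊢ —b→ n7
  n3 = b.a.0 | (a.b.0 + b.(0 | 0)) ⊢ —a→ n5, —b→ n8, —b→ n9
  n4 = b.b.a.0 | (0 | 0) ⊢ —b→ n9
  n5 = b.a.0 | b.0 ⊢ —b→ n10, —b→ n11
  n6 = b.b.a.0 | 0 ⊢ —b→ n11
  n7 = 0 + 0 + (0 + 0) ⊢ ·
  n8 = a.0 | (a.b.0 + b.(0 | 0)) ⊢ —a→ n10, —a→ n12, —b→ n13
  n9 = b.a.0 | (0 | 0) ⊢ —b→ n13
  n10 = a.0 | b.0 ⊢ —a→ n14, —b→ n15
  n11 = b.a.0 | 0 ⊢ —b→ n15
  n12 = 0 | (a.b.0 + b.(0 | 0)) ⊢ —a→ n14, —b→ n16
  n13 = a.0 | (0 | 0) ⊢ —a→ n16
  n14 = 0 | b.0 ⊢ —b→ n17
  n15 = a.0 | 0 ⊢ —a→ n17
  n16 = 0 | (0 | 0) ⊢ ·
  n17 = 0 | 0 ⊢ ·
Trace ⟨bbbb⟩ through P, begin at {m0}:
  step 1 (b): {m2, m3, m4}
  step 2 (b): {m7, m8, m9}
  step 3 (b): {m12, m13}
  step 4 (b): {m16}
  P completes σ.
Trace ⟨bbbb⟩ through Q, begin at {n0}:
  step 1 (b): {n2, n3, n4}
  step 2 (b): {n7, n8, n9}
  step 3 (b): {n13}
  step 4 (b): ∅ (Q stuck)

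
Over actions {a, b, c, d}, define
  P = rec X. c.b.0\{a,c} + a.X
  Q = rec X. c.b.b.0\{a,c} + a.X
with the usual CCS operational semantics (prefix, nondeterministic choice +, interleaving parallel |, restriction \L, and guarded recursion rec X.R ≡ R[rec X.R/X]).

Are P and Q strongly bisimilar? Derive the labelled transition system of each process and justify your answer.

Reachable graph of P (3 states):
  p0 = rec X. c.b.0\{a,c} + a.X has moves ··a··> p0, ··c··> p1
  p1 = b.0\{a,c} has moves ··b··> p2
  p2 = 0\{a,c} has moves ∅
Reachable graph of Q (4 states):
  q0 = rec X. c.b.b.0\{a,c} + a.X has moves ··a··> q0, ··c··> q1
  q1 = b.b.0\{a,c} has moves ··b··> q2
  q2 = b.0\{a,c} has moves ··b··> q3
  q3 = 0\{a,c} has moves ∅
Coarsest stable partition (strong bisimilarity classes):
  B0 = {p0}
  B1 = {p1, q2}
  B2 = {p2, q3}
  B3 = {q0}
  B4 = {q1}
p0 ∈ B0, q0 ∈ B3 → different blocks

P ≁ Q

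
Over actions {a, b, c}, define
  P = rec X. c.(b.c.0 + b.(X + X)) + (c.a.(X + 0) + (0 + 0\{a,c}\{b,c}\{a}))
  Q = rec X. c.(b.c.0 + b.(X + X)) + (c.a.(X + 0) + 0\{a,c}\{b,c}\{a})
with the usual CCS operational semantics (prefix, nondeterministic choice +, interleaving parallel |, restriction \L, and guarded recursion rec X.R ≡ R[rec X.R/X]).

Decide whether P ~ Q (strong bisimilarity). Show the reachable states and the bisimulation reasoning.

Reachable graph of P (7 states):
  m0 = rec X. c.(b.c.0 + b.(X + X)) + (c.a.(X + 0) + (0 + 0\{a,c}\{b,c}\{a})) | -c-> m1, -c-> m2
  m1 = a.((rec X. c.(b.c.0 + b.(X + X)) + (c.a.(X + 0) + (0 + 0\{a,c}\{b,c}\{a}))) + 0) | -a-> m3
  m2 = b.c.0 + b.((rec X. c.(b.c.0 + b.(X + X)) + (c.a.(X + 0) + (0 + 0\{a,c}\{b,c}\{a}))) + (rec X. c.(b.c.0 + b.(X + X)) + (c.a.(X + 0) + (0 + 0\{a,c}\{b,c}\{a})))) | -b-> m4, -b-> m5
  m3 = (rec X. c.(b.c.0 + b.(X + X)) + (c.a.(X + 0) + (0 + 0\{a,c}\{b,c}\{a}))) + 0 | -c-> m1, -c-> m2
  m4 = (rec X. c.(b.c.0 + b.(X + X)) + (c.a.(X + 0) + (0 + 0\{a,c}\{b,c}\{a}))) + (rec X. c.(b.c.0 + b.(X + X)) + (c.a.(X + 0) + (0 + 0\{a,c}\{b,c}\{a}))) | -c-> m1, -c-> m2
  m5 = c.0 | -c-> m6
  m6 = 0 | stopped
Reachable graph of Q (7 states):
  n0 = rec X. c.(b.c.0 + b.(X + X)) + (c.a.(X + 0) + 0\{a,c}\{b,c}\{a}) | -c-> n1, -c-> n2
  n1 = a.((rec X. c.(b.c.0 + b.(X + X)) + (c.a.(X + 0) + 0\{a,c}\{b,c}\{a})) + 0) | -a-> n3
  n2 = b.c.0 + b.((rec X. c.(b.c.0 + b.(X + X)) + (c.a.(X + 0) + 0\{a,c}\{b,c}\{a})) + (rec X. c.(b.c.0 + b.(X + X)) + (c.a.(X + 0) + 0\{a,c}\{b,c}\{a}))) | -b-> n4, -b-> n5
  n3 = (rec X. c.(b.c.0 + b.(X + X)) + (c.a.(X + 0) + 0\{a,c}\{b,c}\{a})) + 0 | -c-> n1, -c-> n2
  n4 = (rec X. c.(b.c.0 + b.(X + X)) + (c.a.(X + 0) + 0\{a,c}\{b,c}\{a})) + (rec X. c.(b.c.0 + b.(X + X)) + (c.a.(X + 0) + 0\{a,c}\{b,c}\{a})) | -c-> n1, -c-> n2
  n5 = c.0 | -c-> n6
  n6 = 0 | stopped
Partition-refinement fixed point:
  B0 = {m0, m3, m4, n0, n3, n4}
  B1 = {m2, n2}
  B2 = {m5, n5}
  B3 = {m6, n6}
  B4 = {m1, n1}
m0 ∈ B0, n0 ∈ B0 → same block

YES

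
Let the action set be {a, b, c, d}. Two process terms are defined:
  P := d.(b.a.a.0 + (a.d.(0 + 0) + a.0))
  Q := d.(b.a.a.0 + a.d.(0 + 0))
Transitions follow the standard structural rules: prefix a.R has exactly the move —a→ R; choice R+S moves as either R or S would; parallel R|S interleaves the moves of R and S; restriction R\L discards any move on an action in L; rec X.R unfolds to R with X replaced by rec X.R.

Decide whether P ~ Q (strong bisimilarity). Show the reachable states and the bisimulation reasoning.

Reachable graph of P (7 states):
  u0 = d.(b.a.a.0 + (a.d.(0 + 0) + a.0)) | —d→ u1
  u1 = b.a.a.0 + (a.d.(0 + 0) + a.0) | —a→ u2, —a→ u3, —b→ u4
  u2 = 0 | stopped
  u3 = d.(0 + 0) | —d→ u5
  u4 = a.a.0 | —a→ u6
  u5 = 0 + 0 | stopped
  u6 = a.0 | —a→ u2
Reachable graph of Q (7 states):
  v0 = d.(b.a.a.0 + a.d.(0 + 0)) | —d→ v1
  v1 = b.a.a.0 + a.d.(0 + 0) | —a→ v2, —b→ v3
  v2 = d.(0 + 0) | —d→ v4
  v3 = a.a.0 | —a→ v5
  v4 = 0 + 0 | stopped
  v5 = a.0 | —a→ v6
  v6 = 0 | stopped
Coarsest stable partition (strong bisimilarity classes):
  B0 = {u0}
  B1 = {u1}
  B2 = {u2, u5, v4, v6}
  B3 = {u3, v2}
  B4 = {u4, v3}
  B5 = {u6, v5}
  B6 = {v0}
  B7 = {v1}
u0 ∈ B0, v0 ∈ B6 → different blocks

not bisimilar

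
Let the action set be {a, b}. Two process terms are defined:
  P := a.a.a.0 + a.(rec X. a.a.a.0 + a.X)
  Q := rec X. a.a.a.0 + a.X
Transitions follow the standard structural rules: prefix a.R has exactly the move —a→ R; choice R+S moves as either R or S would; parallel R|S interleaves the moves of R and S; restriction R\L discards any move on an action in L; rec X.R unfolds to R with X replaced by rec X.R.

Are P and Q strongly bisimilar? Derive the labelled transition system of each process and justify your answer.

P ~ Q

LTS(P): 5 reachable states
  u0 = a.a.a.0 + a.(rec X. a.a.a.0 + a.X) → -a-> u1, -a-> u2
  u1 = a.a.0 → -a-> u3
  u2 = rec X. a.a.a.0 + a.X → -a-> u1, -a-> u2
  u3 = a.0 → -a-> u4
  u4 = 0 → deadlocked
LTS(Q): 4 reachable states
  v0 = rec X. a.a.a.0 + a.X → -a-> v0, -a-> v1
  v1 = a.a.0 → -a-> v2
  v2 = a.0 → -a-> v3
  v3 = 0 → deadlocked
Partition-refinement fixed point:
  B0 = {u0, u2, v0}
  B1 = {u1, v1}
  B2 = {u3, v2}
  B3 = {u4, v3}
u0 ∈ B0, v0 ∈ B0 → same block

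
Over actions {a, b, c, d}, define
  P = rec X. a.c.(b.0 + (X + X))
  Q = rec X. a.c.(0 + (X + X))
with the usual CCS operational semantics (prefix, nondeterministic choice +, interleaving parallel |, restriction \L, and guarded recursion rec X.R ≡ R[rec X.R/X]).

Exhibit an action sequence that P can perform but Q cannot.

acb

LTS(P): 4 reachable states
  u0 = rec X. a.c.(b.0 + (X + X)) has moves -a-> u1
  u1 = c.(b.0 + ((rec X. a.c.(b.0 + (X + X))) + (rec X. a.c.(b.0 + (X + X))))) has moves -c-> u2
  u2 = b.0 + ((rec X. a.c.(b.0 + (X + X))) + (rec X. a.c.(b.0 + (X + X)))) has moves -a-> u1, -b-> u3
  u3 = 0 has moves ∅
LTS(Q): 3 reachable states
  v0 = rec X. a.c.(0 + (X + X)) has moves -a-> v1
  v1 = c.(0 + ((rec X. a.c.(0 + (X + X))) + (rec X. a.c.(0 + (X + X))))) has moves -c-> v2
  v2 = 0 + ((rec X. a.c.(0 + (X + X))) + (rec X. a.c.(0 + (X + X)))) has moves -a-> v1
Trace ⟨acb⟩ through P, begin at {u0}:
  after a @ step 1: {u1}
  after c @ step 2: {u2}
  after b @ step 3: {u3}
  ✓ P
Trace ⟨acb⟩ through Q, begin at {v0}:
  after a @ step 1: {v1}
  after c @ step 2: {v2}
  after b @ step 3: no successor for Q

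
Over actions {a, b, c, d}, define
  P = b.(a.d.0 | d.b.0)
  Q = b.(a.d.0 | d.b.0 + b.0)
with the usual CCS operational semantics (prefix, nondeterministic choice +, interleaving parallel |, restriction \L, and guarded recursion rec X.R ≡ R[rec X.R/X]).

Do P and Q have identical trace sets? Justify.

NO — witness ⟨bb⟩

Reachable graph of P (10 states):
  m0 = b.(a.d.0 | d.b.0) has moves =b=> m1
  m1 = a.d.0 | d.b.0 has moves =a=> m2, =d=> m3
  m2 = d.0 | d.b.0 has moves =d=> m4, =d=> m5
  m3 = a.d.0 | b.0 has moves =a=> m5, =b=> m6
  m4 = 0 | d.b.0 has moves =d=> m7
  m5 = d.0 | b.0 has moves =b=> m8, =d=> m7
  m6 = a.d.0 | 0 has moves =a=> m8
  m7 = 0 | b.0 has moves =b=> m9
  m8 = d.0 | 0 has moves =d=> m9
  m9 = 0 | 0 has moves ·
Reachable graph of Q (11 states):
  n0 = b.(a.d.0 | d.b.0 + b.0) has moves =b=> n1
  n1 = a.d.0 | d.b.0 + b.0 has moves =a=> n2, =b=> n3, =d=> n4
  n2 = d.0 | d.b.0 has moves =d=> n5, =d=> n6
  n3 = 0 has moves ·
  n4 = a.d.0 | b.0 has moves =a=> n6, =b=> n7
  n5 = 0 | d.b.0 has moves =d=> n8
  n6 = d.0 | b.0 has moves =b=> n9, =d=> n8
  n7 = a.d.0 | 0 has moves =a=> n9
  n8 = 0 | b.0 has moves =b=> n10
  n9 = d.0 | 0 has moves =d=> n10
  n10 = 0 | 0 has moves ·
Trace ⟨bb⟩ through Q, begin at {n0}:
  step 1 (b): {n1}
  step 2 (b): {n3}
  — Q admits the full trace.
Trace ⟨bb⟩ through P, begin at {m0}:
  step 1 (b): {m1}
  step 2 (b): no successor for P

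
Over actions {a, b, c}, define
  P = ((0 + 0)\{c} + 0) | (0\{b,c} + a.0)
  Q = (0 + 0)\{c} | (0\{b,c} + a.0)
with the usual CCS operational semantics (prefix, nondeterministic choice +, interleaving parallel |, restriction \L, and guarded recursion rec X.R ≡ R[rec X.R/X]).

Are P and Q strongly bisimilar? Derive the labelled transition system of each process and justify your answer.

P's transition system — 2 states:
  p0 = ((0 + 0)\{c} + 0) | (0\{b,c} + a.0) → =a=> p1
  p1 = ((0 + 0)\{c} + 0) | 0 → ·
Q's transition system — 2 states:
  q0 = (0 + 0)\{c} | (0\{b,c} + a.0) → =a=> q1
  q1 = (0 + 0)\{c} | 0 → ·
Partition-refinement fixed point:
  B0 = {p0, q0}
  B1 = {p1, q1}
p0 ∈ B0, q0 ∈ B0 → same block

YES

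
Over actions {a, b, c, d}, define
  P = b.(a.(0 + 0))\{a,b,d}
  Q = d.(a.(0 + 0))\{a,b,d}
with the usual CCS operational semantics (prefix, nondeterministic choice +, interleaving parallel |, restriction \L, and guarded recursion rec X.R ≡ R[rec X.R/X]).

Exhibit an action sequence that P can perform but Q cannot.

b

Reachable graph of P (2 states):
  u0 = b.(a.(0 + 0))\{a,b,d} :: —b→ u1
  u1 = (a.(0 + 0))\{a,b,d} :: (no moves)
Reachable graph of Q (2 states):
  v0 = d.(a.(0 + 0))\{a,b,d} :: —d→ v1
  v1 = (a.(0 + 0))\{a,b,d} :: (no moves)
Trace ⟨b⟩ through P, begin at {u0}:
  after b @ step 1: {u1}
  P completes σ.
Trace ⟨b⟩ through Q, begin at {v0}:
  after b @ step 1: no successor for Q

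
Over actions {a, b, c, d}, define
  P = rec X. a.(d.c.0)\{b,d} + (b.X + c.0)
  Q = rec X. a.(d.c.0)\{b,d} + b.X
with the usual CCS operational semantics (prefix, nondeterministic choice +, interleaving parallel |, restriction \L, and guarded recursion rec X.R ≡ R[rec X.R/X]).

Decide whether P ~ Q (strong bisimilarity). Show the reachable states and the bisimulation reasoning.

NO

P's transition system — 3 states:
  s0 = rec X. a.(d.c.0)\{b,d} + (b.X + c.0) | ··a··> s1, ··b··> s0, ··c··> s2
  s1 = (d.c.0)\{b,d} | ·
  s2 = 0 | ·
Q's transition system — 2 states:
  t0 = rec X. a.(d.c.0)\{b,d} + b.X | ··a··> t1, ··b··> t0
  t1 = (d.c.0)\{b,d} | ·
Coarsest stable partition (strong bisimilarity classes):
  B0 = {s0}
  B1 = {s1, s2, t1}
  B2 = {t0}
s0 ∈ B0, t0 ∈ B2 → different blocks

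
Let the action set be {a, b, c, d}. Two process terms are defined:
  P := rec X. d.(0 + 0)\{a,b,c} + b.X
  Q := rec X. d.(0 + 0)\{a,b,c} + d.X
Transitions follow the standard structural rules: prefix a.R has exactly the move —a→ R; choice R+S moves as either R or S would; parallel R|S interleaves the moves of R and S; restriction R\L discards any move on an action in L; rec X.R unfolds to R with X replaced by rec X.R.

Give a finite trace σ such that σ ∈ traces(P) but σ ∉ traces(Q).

Reachable graph of P (2 states):
  p0 = rec X. d.(0 + 0)\{a,b,c} + b.X has moves =b=> p0, =d=> p1
  p1 = (0 + 0)\{a,b,c} has moves deadlocked
Reachable graph of Q (2 states):
  q0 = rec X. d.(0 + 0)\{a,b,c} + d.X has moves =d=> q0, =d=> q1
  q1 = (0 + 0)\{a,b,c} has moves deadlocked
Executing b from P (initial set {p0}):
  step 1 (b): {p0}
  ✓ P
Executing b from Q (initial set {q0}):
  step 1 (b): ∅ (Q stuck)

b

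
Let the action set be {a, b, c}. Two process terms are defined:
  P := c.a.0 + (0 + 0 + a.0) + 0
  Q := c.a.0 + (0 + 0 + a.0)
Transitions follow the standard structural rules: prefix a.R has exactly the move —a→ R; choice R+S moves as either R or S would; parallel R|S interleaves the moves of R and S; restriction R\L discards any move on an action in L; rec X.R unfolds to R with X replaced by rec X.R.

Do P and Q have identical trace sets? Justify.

Reachable graph of P (3 states):
  m0 = c.a.0 + (0 + 0 + a.0) + 0 | -a-> m1, -c-> m2
  m1 = 0 | deadlocked
  m2 = a.0 | -a-> m1
Reachable graph of Q (3 states):
  n0 = c.a.0 + (0 + 0 + a.0) | -a-> n1, -c-> n2
  n1 = 0 | deadlocked
  n2 = a.0 | -a-> n1
Bisimilarity quotient blocks:
  B0 = {m0, n0}
  B1 = {m1, n1}
  B2 = {m2, n2}
m0 ∈ B0, n0 ∈ B0 → same block
Bisimilar ⇒ trace-equivalent.

traces(P) = traces(Q)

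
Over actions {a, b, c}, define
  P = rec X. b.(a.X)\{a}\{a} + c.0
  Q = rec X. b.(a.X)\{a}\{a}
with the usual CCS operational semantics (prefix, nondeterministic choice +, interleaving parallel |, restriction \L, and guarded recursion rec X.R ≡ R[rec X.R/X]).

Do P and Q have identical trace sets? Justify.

trace-distinct — witness ⟨c⟩

LTS(P): 3 reachable states
  m0 = rec X. b.(a.X)\{a}\{a} + c.0 :: —b→ m1, —c→ m2
  m1 = (a.(rec X. b.(a.X)\{a}\{a} + c.0))\{a}\{a} :: (no moves)
  m2 = 0 :: (no moves)
LTS(Q): 2 reachable states
  n0 = rec X. b.(a.X)\{a}\{a} :: —b→ n1
  n1 = (a.(rec X. b.(a.X)\{a}\{a}))\{a}\{a} :: (no moves)
Trace ⟨c⟩ through P, begin at {m0}:
  after c @ step 1: {m2}
  P completes σ.
Trace ⟨c⟩ through Q, begin at {n0}:
  after c @ step 1: no successor for Q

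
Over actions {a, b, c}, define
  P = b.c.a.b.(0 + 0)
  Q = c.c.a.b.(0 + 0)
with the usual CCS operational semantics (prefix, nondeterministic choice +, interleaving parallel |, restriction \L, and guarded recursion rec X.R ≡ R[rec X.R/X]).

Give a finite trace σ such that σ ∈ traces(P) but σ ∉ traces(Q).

Reachable graph of P (5 states):
  m0 = b.c.a.b.(0 + 0) :: =b=> m1
  m1 = c.a.b.(0 + 0) :: =c=> m2
  m2 = a.b.(0 + 0) :: =a=> m3
  m3 = b.(0 + 0) :: =b=> m4
  m4 = 0 + 0 :: stopped
Reachable graph of Q (5 states):
  n0 = c.c.a.b.(0 + 0) :: =c=> n1
  n1 = c.a.b.(0 + 0) :: =c=> n2
  n2 = a.b.(0 + 0) :: =a=> n3
  n3 = b.(0 + 0) :: =b=> n4
  n4 = 0 + 0 :: stopped
Trace ⟨b⟩ through P, begin at {m0}:
  [1] b ⇒ {m1}
  — P admits the full trace.
Trace ⟨b⟩ through Q, begin at {n0}:
  [1] b ⇒ ∅  — Q cannot continue

b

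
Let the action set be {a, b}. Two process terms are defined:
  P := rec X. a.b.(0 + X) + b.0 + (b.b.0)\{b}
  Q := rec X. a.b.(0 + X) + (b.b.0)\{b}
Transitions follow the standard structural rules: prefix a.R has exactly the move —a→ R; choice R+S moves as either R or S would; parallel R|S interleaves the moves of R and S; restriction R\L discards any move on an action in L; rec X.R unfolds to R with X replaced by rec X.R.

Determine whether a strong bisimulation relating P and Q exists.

P's transition system — 4 states:
  s0 = rec X. a.b.(0 + X) + b.0 + (b.b.0)\{b} has moves —a→ s1, —b→ s2
  s1 = b.(0 + (rec X. a.b.(0 + X) + b.0 + (b.b.0)\{b})) has moves —b→ s3
  s2 = 0 has moves stopped
  s3 = 0 + (rec X. a.b.(0 + X) + b.0 + (b.b.0)\{b}) has moves —a→ s1, —b→ s2
Q's transition system — 3 states:
  t0 = rec X. a.b.(0 + X) + (b.b.0)\{b} has moves —a→ t1
  t1 = b.(0 + (rec X. a.b.(0 + X) + (b.b.0)\{b})) has moves —b→ t2
  t2 = 0 + (rec X. a.b.(0 + X) + (b.b.0)\{b}) has moves —a→ t1
Coarsest stable partition (strong bisimilarity classes):
  B0 = {s0, s3}
  B1 = {s1}
  B2 = {s2}
  B3 = {t0, t2}
  B4 = {t1}
s0 ∈ B0, t0 ∈ B3 → different blocks

not bisimilar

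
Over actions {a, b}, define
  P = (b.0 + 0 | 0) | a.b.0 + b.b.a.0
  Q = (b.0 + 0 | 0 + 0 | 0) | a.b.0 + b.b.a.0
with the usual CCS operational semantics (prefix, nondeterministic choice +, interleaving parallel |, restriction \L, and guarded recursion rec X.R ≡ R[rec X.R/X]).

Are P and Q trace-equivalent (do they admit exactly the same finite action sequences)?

Reachable graph of P (9 states):
  s0 = (b.0 + 0 | 0) | a.b.0 + b.b.a.0 ⊢ -a-> s1, -b-> s2, -b-> s3
  s1 = (b.0 + 0 | 0) | b.0 ⊢ -b-> s4, -b-> s5
  s2 = 0 | a.b.0 ⊢ -a-> s5
  s3 = b.a.0 ⊢ -b-> s6
  s4 = (b.0 + 0 | 0) | 0 ⊢ -b-> s7
  s5 = 0 | b.0 ⊢ -b-> s7
  s6 = a.0 ⊢ -a-> s8
  s7 = 0 | 0 ⊢ deadlocked
  s8 = 0 ⊢ deadlocked
Reachable graph of Q (9 states):
  t0 = (b.0 + 0 | 0 + 0 | 0) | a.b.0 + b.b.a.0 ⊢ -a-> t1, -b-> t2, -b-> t3
  t1 = (b.0 + 0 | 0 + 0 | 0) | b.0 ⊢ -b-> t4, -b-> t5
  t2 = 0 | a.b.0 ⊢ -a-> t5
  t3 = b.a.0 ⊢ -b-> t6
  t4 = (b.0 + 0 | 0 + 0 | 0) | 0 ⊢ -b-> t7
  t5 = 0 | b.0 ⊢ -b-> t7
  t6 = a.0 ⊢ -a-> t8
  t7 = 0 | 0 ⊢ deadlocked
  t8 = 0 ⊢ deadlocked
Bisimilarity quotient blocks:
  B0 = {s0, t0}
  B1 = {s3, t3}
  B2 = {s6, t6}
  B3 = {s7, s8, t7, t8}
  B4 = {s2, t2}
  B5 = {s4, s5, t4, t5}
  B6 = {s1, t1}
s0 ∈ B0, t0 ∈ B0 → same block
Bisimilar ⇒ trace-equivalent.

trace-equivalent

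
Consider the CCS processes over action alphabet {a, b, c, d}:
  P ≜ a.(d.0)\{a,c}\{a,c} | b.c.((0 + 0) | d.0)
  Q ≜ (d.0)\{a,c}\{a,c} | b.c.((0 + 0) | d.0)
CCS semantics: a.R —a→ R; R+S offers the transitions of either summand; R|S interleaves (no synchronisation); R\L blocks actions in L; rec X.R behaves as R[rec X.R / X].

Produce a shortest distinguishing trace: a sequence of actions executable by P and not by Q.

a

Reachable graph of P (12 states):
  m0 = a.(d.0)\{a,c}\{a,c} | b.c.((0 + 0) | d.0) ⊢ ··a··> m1, ··b··> m2
  m1 = (d.0)\{a,c}\{a,c} | b.c.((0 + 0) | d.0) ⊢ ··b··> m3, ··d··> m4
  m2 = a.(d.0)\{a,c}\{a,c} | c.((0 + 0) | d.0) ⊢ ··a··> m3, ··c··> m5
  m3 = (d.0)\{a,c}\{a,c} | c.((0 + 0) | d.0) ⊢ ··c··> m6, ··d··> m7
  m4 = 0\{a,c}\{a,c} | b.c.((0 + 0) | d.0) ⊢ ··b··> m7
  m5 = a.(d.0)\{a,c}\{a,c} | ((0 + 0) | d.0) ⊢ ··a··> m6, ··d··> m8
  m6 = (d.0)\{a,c}\{a,c} | ((0 + 0) | d.0) ⊢ ··d··> m10, ··d··> m9
  m7 = 0\{a,c}\{a,c} | c.((0 + 0) | d.0) ⊢ ··c··> m10
  m8 = a.(d.0)\{a,c}\{a,c} | ((0 + 0) | 0) ⊢ ··a··> m9
  m9 = (d.0)\{a,c}\{a,c} | ((0 + 0) | 0) ⊢ ··d··> m11
  m10 = 0\{a,c}\{a,c} | ((0 + 0) | d.0) ⊢ ··d··> m11
  m11 = 0\{a,c}\{a,c} | ((0 + 0) | 0) ⊢ deadlocked
Reachable graph of Q (8 states):
  n0 = (d.0)\{a,c}\{a,c} | b.c.((0 + 0) | d.0) ⊢ ··b··> n1, ··d··> n2
  n1 = (d.0)\{a,c}\{a,c} | c.((0 + 0) | d.0) ⊢ ··c··> n3, ··d··> n4
  n2 = 0\{a,c}\{a,c} | b.c.((0 + 0) | d.0) ⊢ ··b··> n4
  n3 = (d.0)\{a,c}\{a,c} | ((0 + 0) | d.0) ⊢ ··d··> n5, ··d··> n6
  n4 = 0\{a,c}\{a,c} | c.((0 + 0) | d.0) ⊢ ··c··> n6
  n5 = (d.0)\{a,c}\{a,c} | ((0 + 0) | 0) ⊢ ··d··> n7
  n6 = 0\{a,c}\{a,c} | ((0 + 0) | d.0) ⊢ ··d··> n7
  n7 = 0\{a,c}\{a,c} | ((0 + 0) | 0) ⊢ deadlocked
Run σ = ⟨a⟩ on P: start {m0}
  [1] a ⇒ {m1}
  P completes σ.
Run σ = ⟨a⟩ on Q: start {n0}
  [1] a ⇒ no successor for Q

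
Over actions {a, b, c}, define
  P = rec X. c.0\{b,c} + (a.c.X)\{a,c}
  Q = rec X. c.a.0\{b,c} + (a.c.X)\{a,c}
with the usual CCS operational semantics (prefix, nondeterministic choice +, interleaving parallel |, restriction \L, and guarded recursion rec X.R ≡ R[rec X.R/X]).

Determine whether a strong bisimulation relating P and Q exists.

LTS(P): 2 reachable states
  p0 = rec X. c.0\{b,c} + (a.c.X)\{a,c} | --c--▸ p1
  p1 = 0\{b,c} | ∅
LTS(Q): 3 reachable states
  q0 = rec X. c.a.0\{b,c} + (a.c.X)\{a,c} | --c--▸ q1
  q1 = a.0\{b,c} | --a--▸ q2
  q2 = 0\{b,c} | ∅
Bisimilarity quotient blocks:
  B0 = {p0}
  B1 = {p1, q2}
  B2 = {q0}
  B3 = {q1}
p0 ∈ B0, q0 ∈ B2 → different blocks

not bisimilar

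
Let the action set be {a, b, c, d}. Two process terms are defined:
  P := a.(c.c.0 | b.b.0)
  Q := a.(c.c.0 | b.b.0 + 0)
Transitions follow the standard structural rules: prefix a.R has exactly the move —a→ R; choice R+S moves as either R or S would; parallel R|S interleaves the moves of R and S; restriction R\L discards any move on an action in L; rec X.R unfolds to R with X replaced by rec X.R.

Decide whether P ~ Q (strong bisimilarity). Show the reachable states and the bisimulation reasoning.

P ~ Q

Reachable graph of P (10 states):
  u0 = a.(c.c.0 | b.b.0) ⊢ —a→ u1
  u1 = c.c.0 | b.b.0 ⊢ —b→ u2, —c→ u3
  u2 = c.c.0 | b.0 ⊢ —b→ u4, —c→ u5
  u3 = c.0 | b.b.0 ⊢ —b→ u5, —c→ u6
  u4 = c.c.0 | 0 ⊢ —c→ u7
  u5 = c.0 | b.0 ⊢ —b→ u7, —c→ u8
  u6 = 0 | b.b.0 ⊢ —b→ u8
  u7 = c.0 | 0 ⊢ —c→ u9
  u8 = 0 | b.0 ⊢ —b→ u9
  u9 = 0 | 0 ⊢ ·
Reachable graph of Q (10 states):
  v0 = a.(c.c.0 | b.b.0 + 0) ⊢ —a→ v1
  v1 = c.c.0 | b.b.0 + 0 ⊢ —b→ v2, —c→ v3
  v2 = c.c.0 | b.0 ⊢ —b→ v4, —c→ v5
  v3 = c.0 | b.b.0 ⊢ —b→ v5, —c→ v6
  v4 = c.c.0 | 0 ⊢ —c→ v7
  v5 = c.0 | b.0 ⊢ —b→ v7, —c→ v8
  v6 = 0 | b.b.0 ⊢ —b→ v8
  v7 = c.0 | 0 ⊢ —c→ v9
  v8 = 0 | b.0 ⊢ —b→ v9
  v9 = 0 | 0 ⊢ ·
Bisimilarity quotient blocks:
  B0 = {u0, v0}
  B1 = {u1, v1}
  B2 = {u3, v3}
  B3 = {u6, v6}
  B4 = {u8, v8}
  B5 = {u9, v9}
  B6 = {u5, v5}
  B7 = {u7, v7}
  B8 = {u2, v2}
  B9 = {u4, v4}
u0 ∈ B0, v0 ∈ B0 → same block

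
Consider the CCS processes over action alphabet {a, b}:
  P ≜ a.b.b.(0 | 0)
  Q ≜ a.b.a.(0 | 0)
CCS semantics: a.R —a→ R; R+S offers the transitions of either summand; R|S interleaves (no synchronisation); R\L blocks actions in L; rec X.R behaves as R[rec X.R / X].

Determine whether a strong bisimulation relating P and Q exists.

not bisimilar

P's transition system — 4 states:
  u0 = a.b.b.(0 | 0) has moves -a-> u1
  u1 = b.b.(0 | 0) has moves -b-> u2
  u2 = b.(0 | 0) has moves -b-> u3
  u3 = 0 | 0 has moves ∅
Q's transition system — 4 states:
  v0 = a.b.a.(0 | 0) has moves -a-> v1
  v1 = b.a.(0 | 0) has moves -b-> v2
  v2 = a.(0 | 0) has moves -a-> v3
  v3 = 0 | 0 has moves ∅
Partition-refinement fixed point:
  B0 = {u0}
  B1 = {u1}
  B2 = {u2}
  B3 = {u3, v3}
  B4 = {v0}
  B5 = {v1}
  B6 = {v2}
u0 ∈ B0, v0 ∈ B4 → different blocks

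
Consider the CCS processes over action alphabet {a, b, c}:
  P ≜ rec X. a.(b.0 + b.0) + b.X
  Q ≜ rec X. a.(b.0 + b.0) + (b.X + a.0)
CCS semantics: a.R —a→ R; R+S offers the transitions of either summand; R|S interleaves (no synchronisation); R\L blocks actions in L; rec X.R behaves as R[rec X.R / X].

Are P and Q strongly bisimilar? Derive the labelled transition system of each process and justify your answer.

P's transition system — 3 states:
  s0 = rec X. a.(b.0 + b.0) + b.X → -a-> s1, -b-> s0
  s1 = b.0 + b.0 → -b-> s2
  s2 = 0 → deadlocked
Q's transition system — 3 states:
  t0 = rec X. a.(b.0 + b.0) + (b.X + a.0) → -a-> t1, -a-> t2, -b-> t0
  t1 = 0 → deadlocked
  t2 = b.0 + b.0 → -b-> t1
Coarsest stable partition (strong bisimilarity classes):
  B0 = {s0}
  B1 = {s1, t2}
  B2 = {s2, t1}
  B3 = {t0}
s0 ∈ B0, t0 ∈ B3 → different blocks

not bisimilar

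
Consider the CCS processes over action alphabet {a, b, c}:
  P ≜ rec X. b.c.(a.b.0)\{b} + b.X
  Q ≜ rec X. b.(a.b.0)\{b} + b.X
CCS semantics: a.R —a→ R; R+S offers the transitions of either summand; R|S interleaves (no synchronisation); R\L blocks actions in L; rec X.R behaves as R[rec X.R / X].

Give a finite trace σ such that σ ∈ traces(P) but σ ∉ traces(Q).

P's transition system — 4 states:
  s0 = rec X. b.c.(a.b.0)\{b} + b.X | -b-> s0, -b-> s1
  s1 = c.(a.b.0)\{b} | -c-> s2
  s2 = (a.b.0)\{b} | -a-> s3
  s3 = (b.0)\{b} | (no moves)
Q's transition system — 3 states:
  t0 = rec X. b.(a.b.0)\{b} + b.X | -b-> t0, -b-> t1
  t1 = (a.b.0)\{b} | -a-> t2
  t2 = (b.0)\{b} | (no moves)
Trace ⟨bc⟩ through P, begin at {s0}:
  after b @ step 1: {s0, s1}
  after c @ step 2: {s2}
  — P admits the full trace.
Trace ⟨bc⟩ through Q, begin at {t0}:
  after b @ step 1: {t0, t1}
  after c @ step 2: no successor for Q

bc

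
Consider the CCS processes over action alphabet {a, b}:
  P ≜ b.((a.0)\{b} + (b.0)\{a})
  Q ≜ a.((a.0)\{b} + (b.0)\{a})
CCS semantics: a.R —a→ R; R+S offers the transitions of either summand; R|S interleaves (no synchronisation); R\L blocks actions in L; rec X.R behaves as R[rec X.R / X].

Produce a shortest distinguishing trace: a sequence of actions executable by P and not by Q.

Reachable graph of P (4 states):
  m0 = b.((a.0)\{b} + (b.0)\{a}) | --b--▸ m1
  m1 = (a.0)\{b} + (b.0)\{a} | --a--▸ m2, --b--▸ m3
  m2 = 0\{b} | (no moves)
  m3 = 0\{a} | (no moves)
Reachable graph of Q (4 states):
  n0 = a.((a.0)\{b} + (b.0)\{a}) | --a--▸ n1
  n1 = (a.0)\{b} + (b.0)\{a} | --a--▸ n2, --b--▸ n3
  n2 = 0\{b} | (no moves)
  n3 = 0\{a} | (no moves)
Run σ = ⟨b⟩ on P: start {m0}
  after b @ step 1: {m1}
  ✓ P
Run σ = ⟨b⟩ on Q: start {n0}
  after b @ step 1: ∅ (Q stuck)

b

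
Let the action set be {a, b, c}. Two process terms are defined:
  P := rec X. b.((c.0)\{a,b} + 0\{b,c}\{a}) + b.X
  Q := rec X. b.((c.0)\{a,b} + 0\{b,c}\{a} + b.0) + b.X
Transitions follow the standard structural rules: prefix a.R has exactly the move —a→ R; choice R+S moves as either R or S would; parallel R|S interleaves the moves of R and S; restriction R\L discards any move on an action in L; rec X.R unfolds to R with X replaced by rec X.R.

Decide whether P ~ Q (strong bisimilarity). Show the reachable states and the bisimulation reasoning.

P's transition system — 3 states:
  u0 = rec X. b.((c.0)\{a,b} + 0\{b,c}\{a}) + b.X → -b-> u0, -b-> u1
  u1 = (c.0)\{a,b} + 0\{b,c}\{a} → -c-> u2
  u2 = 0\{a,b} → ∅
Q's transition system — 4 states:
  v0 = rec X. b.((c.0)\{a,b} + 0\{b,c}\{a} + b.0) + b.X → -b-> v0, -b-> v1
  v1 = (c.0)\{a,b} + 0\{b,c}\{a} + b.0 → -b-> v2, -c-> v3
  v2 = 0 → ∅
  v3 = 0\{a,b} → ∅
Coarsest stable partition (strong bisimilarity classes):
  B0 = {u0}
  B1 = {u1}
  B2 = {u2, v2, v3}
  B3 = {v0}
  B4 = {v1}
u0 ∈ B0, v0 ∈ B3 → different blocks

P ≁ Q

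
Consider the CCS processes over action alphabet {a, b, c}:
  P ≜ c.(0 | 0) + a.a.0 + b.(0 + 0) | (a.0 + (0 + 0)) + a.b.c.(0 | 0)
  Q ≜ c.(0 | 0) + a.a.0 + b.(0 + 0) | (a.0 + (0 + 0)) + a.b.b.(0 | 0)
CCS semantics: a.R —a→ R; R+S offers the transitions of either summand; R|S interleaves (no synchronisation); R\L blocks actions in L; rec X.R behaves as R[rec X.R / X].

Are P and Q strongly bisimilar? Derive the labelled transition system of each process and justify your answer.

P's transition system — 9 states:
  p0 = c.(0 | 0) + a.a.0 + b.(0 + 0) | (a.0 + (0 + 0)) + a.b.c.(0 | 0) | --a--▸ p1, --a--▸ p2, --a--▸ p3, --b--▸ p4, --c--▸ p5
  p1 = a.0 | --a--▸ p6
  p2 = b.(0 + 0) | 0 | --b--▸ p7
  p3 = b.c.(0 | 0) | --b--▸ p8
  p4 = (0 + 0) | (a.0 + (0 + 0)) | --a--▸ p7
  p5 = 0 | 0 | stopped
  p6 = 0 | stopped
  p7 = (0 + 0) | 0 | stopped
  p8 = c.(0 | 0) | --c--▸ p5
Q's transition system — 9 states:
  q0 = c.(0 | 0) + a.a.0 + b.(0 + 0) | (a.0 + (0 + 0)) + a.b.b.(0 | 0) | --a--▸ q1, --a--▸ q2, --a--▸ q3, --b--▸ q4, --c--▸ q5
  q1 = a.0 | --a--▸ q6
  q2 = b.(0 + 0) | 0 | --b--▸ q7
  q3 = b.b.(0 | 0) | --b--▸ q8
  q4 = (0 + 0) | (a.0 + (0 + 0)) | --a--▸ q7
  q5 = 0 | 0 | stopped
  q6 = 0 | stopped
  q7 = (0 + 0) | 0 | stopped
  q8 = b.(0 | 0) | --b--▸ q5
Partition-refinement fixed point:
  B0 = {p0}
  B1 = {p1, p4, q1, q4}
  B2 = {p5, p6, p7, q5, q6, q7}
  B3 = {p3}
  B4 = {p8}
  B5 = {p2, q2, q8}
  B6 = {q0}
  B7 = {q3}
p0 ∈ B0, q0 ∈ B6 → different blocks

NO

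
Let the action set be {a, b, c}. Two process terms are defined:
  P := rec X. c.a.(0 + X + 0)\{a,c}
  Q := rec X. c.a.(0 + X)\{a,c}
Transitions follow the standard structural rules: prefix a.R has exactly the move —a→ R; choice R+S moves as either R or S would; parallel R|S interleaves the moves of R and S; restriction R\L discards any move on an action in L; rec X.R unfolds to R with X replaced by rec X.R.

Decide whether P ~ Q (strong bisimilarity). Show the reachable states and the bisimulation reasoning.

P's transition system — 3 states:
  s0 = rec X. c.a.(0 + X + 0)\{a,c} ⊢ —c→ s1
  s1 = a.(0 + (rec X. c.a.(0 + X + 0)\{a,c}) + 0)\{a,c} ⊢ —a→ s2
  s2 = (0 + (rec X. c.a.(0 + X + 0)\{a,c}) + 0)\{a,c} ⊢ deadlocked
Q's transition system — 3 states:
  t0 = rec X. c.a.(0 + X)\{a,c} ⊢ —c→ t1
  t1 = a.(0 + (rec X. c.a.(0 + X)\{a,c}))\{a,c} ⊢ —a→ t2
  t2 = (0 + (rec X. c.a.(0 + X)\{a,c}))\{a,c} ⊢ deadlocked
Partition-refinement fixed point:
  B0 = {s0, t0}
  B1 = {s1, t1}
  B2 = {s2, t2}
s0 ∈ B0, t0 ∈ B0 → same block

P ~ Q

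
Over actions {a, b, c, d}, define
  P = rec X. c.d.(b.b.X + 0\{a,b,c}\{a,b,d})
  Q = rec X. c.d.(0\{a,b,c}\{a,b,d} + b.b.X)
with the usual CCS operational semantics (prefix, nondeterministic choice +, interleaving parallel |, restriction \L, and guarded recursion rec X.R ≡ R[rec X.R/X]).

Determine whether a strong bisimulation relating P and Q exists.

Reachable graph of P (4 states):
  m0 = rec X. c.d.(b.b.X + 0\{a,b,c}\{a,b,d}) | -c-> m1
  m1 = d.(b.b.(rec X. c.d.(b.b.X + 0\{a,b,c}\{a,b,d})) + 0\{a,b,c}\{a,b,d}) | -d-> m2
  m2 = b.b.(rec X. c.d.(b.b.X + 0\{a,b,c}\{a,b,d})) + 0\{a,b,c}\{a,b,d} | -b-> m3
  m3 = b.(rec X. c.d.(b.b.X + 0\{a,b,c}\{a,b,d})) | -b-> m0
Reachable graph of Q (4 states):
  n0 = rec X. c.d.(0\{a,b,c}\{a,b,d} + b.b.X) | -c-> n1
  n1 = d.(0\{a,b,c}\{a,b,d} + b.b.(rec X. c.d.(0\{a,b,c}\{a,b,d} + b.b.X))) | -d-> n2
  n2 = 0\{a,b,c}\{a,b,d} + b.b.(rec X. c.d.(0\{a,b,c}\{a,b,d} + b.b.X)) | -b-> n3
  n3 = b.(rec X. c.d.(0\{a,b,c}\{a,b,d} + b.b.X)) | -b-> n0
Coarsest stable partition (strong bisimilarity classes):
  B0 = {m0, n0}
  B1 = {m1, n1}
  B2 = {m2, n2}
  B3 = {m3, n3}
m0 ∈ B0, n0 ∈ B0 → same block

P ~ Q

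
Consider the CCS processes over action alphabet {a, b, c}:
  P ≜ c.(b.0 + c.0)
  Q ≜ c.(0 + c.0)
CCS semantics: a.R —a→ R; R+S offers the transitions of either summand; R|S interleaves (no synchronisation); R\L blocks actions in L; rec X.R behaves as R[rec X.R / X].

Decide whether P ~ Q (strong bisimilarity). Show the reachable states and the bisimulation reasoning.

Reachable graph of P (3 states):
  u0 = c.(b.0 + c.0) ⊢ --c--▸ u1
  u1 = b.0 + c.0 ⊢ --b--▸ u2, --c--▸ u2
  u2 = 0 ⊢ stopped
Reachable graph of Q (3 states):
  v0 = c.(0 + c.0) ⊢ --c--▸ v1
  v1 = 0 + c.0 ⊢ --c--▸ v2
  v2 = 0 ⊢ stopped
Bisimilarity quotient blocks:
  B0 = {u0}
  B1 = {u1}
  B2 = {u2, v2}
  B3 = {v0}
  B4 = {v1}
u0 ∈ B0, v0 ∈ B3 → different blocks

NO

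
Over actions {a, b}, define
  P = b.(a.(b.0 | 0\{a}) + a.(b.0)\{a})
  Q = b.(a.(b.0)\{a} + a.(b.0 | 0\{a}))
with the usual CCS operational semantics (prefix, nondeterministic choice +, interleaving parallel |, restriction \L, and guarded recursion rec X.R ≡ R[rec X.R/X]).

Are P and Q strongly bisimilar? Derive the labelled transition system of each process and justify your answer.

LTS(P): 6 reachable states
  s0 = b.(a.(b.0 | 0\{a}) + a.(b.0)\{a}) :: ··b··> s1
  s1 = a.(b.0 | 0\{a}) + a.(b.0)\{a} :: ··a··> s2, ··a··> s3
  s2 = (b.0)\{a} :: ··b··> s4
  s3 = b.0 | 0\{a} :: ··b··> s5
  s4 = 0\{a} :: ·
  s5 = 0 | 0\{a} :: ·
LTS(Q): 6 reachable states
  t0 = b.(a.(b.0)\{a} + a.(b.0 | 0\{a})) :: ··b··> t1
  t1 = a.(b.0)\{a} + a.(b.0 | 0\{a}) :: ··a··> t2, ··a··> t3
  t2 = (b.0)\{a} :: ··b··> t4
  t3 = b.0 | 0\{a} :: ··b··> t5
  t4 = 0\{a} :: ·
  t5 = 0 | 0\{a} :: ·
Bisimilarity quotient blocks:
  B0 = {s0, t0}
  B1 = {s1, t1}
  B2 = {s2, s3, t2, t3}
  B3 = {s4, s5, t4, t5}
s0 ∈ B0, t0 ∈ B0 → same block

bisimilar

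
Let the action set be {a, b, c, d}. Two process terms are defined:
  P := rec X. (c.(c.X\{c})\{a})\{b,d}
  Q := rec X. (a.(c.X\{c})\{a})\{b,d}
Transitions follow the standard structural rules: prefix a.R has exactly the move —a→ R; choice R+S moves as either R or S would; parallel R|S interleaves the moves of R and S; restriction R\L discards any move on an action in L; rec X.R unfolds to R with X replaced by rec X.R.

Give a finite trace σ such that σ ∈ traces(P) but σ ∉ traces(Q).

P's transition system — 3 states:
  p0 = rec X. (c.(c.X\{c})\{a})\{b,d} → —c→ p1
  p1 = (c.(rec X. (c.(c.X\{c})\{a})\{b,d})\{c})\{a}\{b,d} → —c→ p2
  p2 = (rec X. (c.(c.X\{c})\{a})\{b,d})\{c}\{a}\{b,d} → ∅
Q's transition system — 3 states:
  q0 = rec X. (a.(c.X\{c})\{a})\{b,d} → —a→ q1
  q1 = (c.(rec X. (a.(c.X\{c})\{a})\{b,d})\{c})\{a}\{b,d} → —c→ q2
  q2 = (rec X. (a.(c.X\{c})\{a})\{b,d})\{c}\{a}\{b,d} → ∅
Trace ⟨c⟩ through P, begin at {p0}:
  step 1 (c): {p1}
  P completes σ.
Trace ⟨c⟩ through Q, begin at {q0}:
  step 1 (c): ∅  — Q cannot continue

c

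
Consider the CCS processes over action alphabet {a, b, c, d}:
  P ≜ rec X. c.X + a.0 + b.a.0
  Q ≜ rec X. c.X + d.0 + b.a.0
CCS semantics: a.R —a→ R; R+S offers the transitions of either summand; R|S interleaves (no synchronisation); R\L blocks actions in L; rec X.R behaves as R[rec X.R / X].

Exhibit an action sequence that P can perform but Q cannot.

a

P's transition system — 3 states:
  p0 = rec X. c.X + a.0 + b.a.0 has moves —a→ p1, —b→ p2, —c→ p0
  p1 = 0 has moves stopped
  p2 = a.0 has moves —a→ p1
Q's transition system — 3 states:
  q0 = rec X. c.X + d.0 + b.a.0 has moves —b→ q1, —c→ q0, —d→ q2
  q1 = a.0 has moves —a→ q2
  q2 = 0 has moves stopped
Trace ⟨a⟩ through P, begin at {p0}:
  step 1 (a): {p1}
  ✓ P
Trace ⟨a⟩ through Q, begin at {q0}:
  step 1 (a): ∅ (Q stuck)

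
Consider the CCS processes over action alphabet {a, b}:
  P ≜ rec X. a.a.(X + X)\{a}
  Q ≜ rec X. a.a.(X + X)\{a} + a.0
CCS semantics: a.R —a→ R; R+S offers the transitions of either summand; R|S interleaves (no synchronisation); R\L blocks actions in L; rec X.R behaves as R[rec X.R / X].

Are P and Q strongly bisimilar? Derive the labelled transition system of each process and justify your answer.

NO

P's transition system — 3 states:
  m0 = rec X. a.a.(X + X)\{a} ⊢ -a-> m1
  m1 = a.((rec X. a.a.(X + X)\{a}) + (rec X. a.a.(X + X)\{a}))\{a} ⊢ -a-> m2
  m2 = ((rec X. a.a.(X + X)\{a}) + (rec X. a.a.(X + X)\{a}))\{a} ⊢ ∅
Q's transition system — 4 states:
  n0 = rec X. a.a.(X + X)\{a} + a.0 ⊢ -a-> n1, -a-> n2
  n1 = 0 ⊢ ∅
  n2 = a.((rec X. a.a.(X + X)\{a} + a.0) + (rec X. a.a.(X + X)\{a} + a.0))\{a} ⊢ -a-> n3
  n3 = ((rec X. a.a.(X + X)\{a} + a.0) + (rec X. a.a.(X + X)\{a} + a.0))\{a} ⊢ ∅
Partition-refinement fixed point:
  B0 = {m0}
  B1 = {m1, n2}
  B2 = {m2, n1, n3}
  B3 = {n0}
m0 ∈ B0, n0 ∈ B3 → different blocks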